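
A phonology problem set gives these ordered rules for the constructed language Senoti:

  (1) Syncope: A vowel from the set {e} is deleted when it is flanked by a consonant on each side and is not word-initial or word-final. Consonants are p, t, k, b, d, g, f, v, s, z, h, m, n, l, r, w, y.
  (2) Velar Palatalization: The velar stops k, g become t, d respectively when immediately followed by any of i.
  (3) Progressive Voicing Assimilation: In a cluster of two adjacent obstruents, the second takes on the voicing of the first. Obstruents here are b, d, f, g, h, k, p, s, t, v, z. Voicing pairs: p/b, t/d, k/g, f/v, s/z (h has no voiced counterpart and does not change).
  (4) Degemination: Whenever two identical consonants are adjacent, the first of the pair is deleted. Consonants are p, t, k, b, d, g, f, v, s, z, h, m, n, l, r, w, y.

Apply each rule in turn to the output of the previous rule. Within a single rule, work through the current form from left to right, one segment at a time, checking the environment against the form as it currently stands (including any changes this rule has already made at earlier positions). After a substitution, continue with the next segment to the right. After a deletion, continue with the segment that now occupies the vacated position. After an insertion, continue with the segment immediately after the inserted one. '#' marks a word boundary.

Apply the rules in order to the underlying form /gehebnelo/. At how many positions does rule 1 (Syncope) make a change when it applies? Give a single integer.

3

(1) Syncope: [gehebnelo] → [ghbnlo]
(2) Velar Palatalization: no change — [ghbnlo]
(3) Progressive Voicing Assimilation: [ghbnlo] → [ghpnlo]
(4) Degemination: no change — [ghpnlo]
Rule 1 changed 3 position(s).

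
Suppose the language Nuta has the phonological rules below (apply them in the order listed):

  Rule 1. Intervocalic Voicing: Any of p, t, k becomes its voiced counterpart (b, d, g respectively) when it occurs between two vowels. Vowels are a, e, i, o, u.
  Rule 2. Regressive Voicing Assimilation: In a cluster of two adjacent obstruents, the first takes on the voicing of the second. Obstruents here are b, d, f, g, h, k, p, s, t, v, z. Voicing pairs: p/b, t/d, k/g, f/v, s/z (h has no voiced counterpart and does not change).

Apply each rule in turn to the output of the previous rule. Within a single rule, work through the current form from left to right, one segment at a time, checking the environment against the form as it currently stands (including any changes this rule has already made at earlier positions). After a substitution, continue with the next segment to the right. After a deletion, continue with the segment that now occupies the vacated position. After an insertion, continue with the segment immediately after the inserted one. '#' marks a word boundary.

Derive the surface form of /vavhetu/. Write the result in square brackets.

[vafhedu]

Rule 1 Intervocalic Voicing: [vavhetu] → [vavhedu]
Rule 2 Regressive Voicing Assimilation: [vavhedu] → [vafhedu]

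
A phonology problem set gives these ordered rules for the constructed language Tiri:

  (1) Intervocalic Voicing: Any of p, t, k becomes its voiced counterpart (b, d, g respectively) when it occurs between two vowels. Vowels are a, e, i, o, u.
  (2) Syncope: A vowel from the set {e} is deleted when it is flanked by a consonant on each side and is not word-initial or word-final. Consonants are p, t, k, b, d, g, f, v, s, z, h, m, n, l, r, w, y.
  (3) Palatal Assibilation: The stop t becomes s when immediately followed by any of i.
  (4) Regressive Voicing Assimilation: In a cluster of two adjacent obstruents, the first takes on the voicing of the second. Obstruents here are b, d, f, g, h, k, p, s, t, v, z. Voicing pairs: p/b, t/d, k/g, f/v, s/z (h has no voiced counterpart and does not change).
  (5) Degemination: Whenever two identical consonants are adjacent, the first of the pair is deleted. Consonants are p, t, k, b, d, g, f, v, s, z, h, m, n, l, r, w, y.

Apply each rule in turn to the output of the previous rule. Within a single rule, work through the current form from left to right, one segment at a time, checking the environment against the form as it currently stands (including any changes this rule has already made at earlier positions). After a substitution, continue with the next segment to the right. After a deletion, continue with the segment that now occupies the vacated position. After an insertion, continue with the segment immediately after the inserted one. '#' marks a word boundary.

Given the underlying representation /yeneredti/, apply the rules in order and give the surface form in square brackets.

(1) Intervocalic Voicing: no change — [yeneredti]
(2) Syncope: [yeneredti] → [ynrdti]
(3) Palatal Assibilation: [ynrdti] → [ynrdsi]
(4) Regressive Voicing Assimilation: [ynrdsi] → [ynrtsi]
(5) Degemination: no change — [ynrtsi]

[ynrtsi]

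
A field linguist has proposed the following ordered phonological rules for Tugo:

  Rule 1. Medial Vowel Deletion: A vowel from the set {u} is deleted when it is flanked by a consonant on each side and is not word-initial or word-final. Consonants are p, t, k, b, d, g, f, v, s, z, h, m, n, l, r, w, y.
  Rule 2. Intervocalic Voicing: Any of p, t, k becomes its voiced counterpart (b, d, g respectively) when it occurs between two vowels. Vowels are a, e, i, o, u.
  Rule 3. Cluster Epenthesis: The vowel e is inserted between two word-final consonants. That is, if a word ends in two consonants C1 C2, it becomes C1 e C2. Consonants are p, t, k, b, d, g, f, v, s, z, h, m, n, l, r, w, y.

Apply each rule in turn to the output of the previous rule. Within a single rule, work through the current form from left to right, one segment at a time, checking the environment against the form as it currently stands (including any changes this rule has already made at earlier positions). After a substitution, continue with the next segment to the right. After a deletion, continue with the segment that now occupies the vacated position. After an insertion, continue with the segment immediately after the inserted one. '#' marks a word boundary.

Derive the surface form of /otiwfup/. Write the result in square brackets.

[odiwfep]

Rule 1 Medial Vowel Deletion: [otiwfup] → [otiwfp]
Rule 2 Intervocalic Voicing: [otiwfp] → [odiwfp]
Rule 3 Cluster Epenthesis: [odiwfp] → [odiwfep]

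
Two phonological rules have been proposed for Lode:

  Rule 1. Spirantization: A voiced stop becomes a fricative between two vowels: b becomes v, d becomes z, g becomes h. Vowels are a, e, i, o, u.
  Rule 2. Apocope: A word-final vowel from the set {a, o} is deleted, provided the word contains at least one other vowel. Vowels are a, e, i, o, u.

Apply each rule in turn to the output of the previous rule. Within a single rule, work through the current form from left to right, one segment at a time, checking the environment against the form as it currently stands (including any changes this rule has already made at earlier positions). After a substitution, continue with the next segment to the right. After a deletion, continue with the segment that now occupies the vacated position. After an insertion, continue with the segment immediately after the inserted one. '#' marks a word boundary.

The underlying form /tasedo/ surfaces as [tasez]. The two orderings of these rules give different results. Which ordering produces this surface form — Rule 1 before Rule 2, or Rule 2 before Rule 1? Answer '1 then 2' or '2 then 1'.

1 then 2

Order 1 then 2:
  1 Spirantization: [tasedo] → [tasezo]
  2 Apocope: [tasezo] → [tasez]
  result: [tasez]
Order 2 then 1:
  2 Apocope: [tasedo] → [tased]
  1 Spirantization: no change — [tased]
  result: [tased]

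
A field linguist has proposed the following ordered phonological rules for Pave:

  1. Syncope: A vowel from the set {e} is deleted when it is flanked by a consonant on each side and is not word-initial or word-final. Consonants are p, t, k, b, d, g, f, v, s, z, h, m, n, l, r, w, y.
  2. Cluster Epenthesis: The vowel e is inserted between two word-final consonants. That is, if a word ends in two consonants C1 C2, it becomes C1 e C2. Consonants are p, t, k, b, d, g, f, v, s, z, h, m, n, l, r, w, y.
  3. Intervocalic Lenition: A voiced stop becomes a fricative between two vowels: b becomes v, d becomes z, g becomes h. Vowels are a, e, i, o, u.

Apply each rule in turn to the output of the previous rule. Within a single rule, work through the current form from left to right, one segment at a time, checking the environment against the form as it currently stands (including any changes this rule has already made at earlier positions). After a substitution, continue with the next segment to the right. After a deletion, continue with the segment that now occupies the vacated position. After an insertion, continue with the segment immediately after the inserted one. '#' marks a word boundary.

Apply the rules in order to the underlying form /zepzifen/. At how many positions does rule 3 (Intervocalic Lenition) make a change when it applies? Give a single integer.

0

1 Syncope: [zepzifen] → [zpzifn]
2 Cluster Epenthesis: [zpzifn] → [zpzifen]
3 Intervocalic Lenition: no change — [zpzifen]
Rule 3 changed 0 position(s).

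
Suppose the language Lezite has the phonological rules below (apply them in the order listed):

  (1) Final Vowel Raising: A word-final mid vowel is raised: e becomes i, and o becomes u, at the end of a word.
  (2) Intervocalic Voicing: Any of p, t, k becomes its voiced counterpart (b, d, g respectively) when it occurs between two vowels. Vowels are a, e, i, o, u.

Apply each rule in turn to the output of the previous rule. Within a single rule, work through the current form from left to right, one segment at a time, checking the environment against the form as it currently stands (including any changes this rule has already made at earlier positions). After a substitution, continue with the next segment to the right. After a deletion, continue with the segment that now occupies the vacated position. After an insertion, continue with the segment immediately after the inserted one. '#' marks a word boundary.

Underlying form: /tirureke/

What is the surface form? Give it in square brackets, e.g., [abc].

(1) Final Vowel Raising: [tirureke] → [tirureki]
(2) Intervocalic Voicing: [tirureki] → [tiruregi]

[tiruregi]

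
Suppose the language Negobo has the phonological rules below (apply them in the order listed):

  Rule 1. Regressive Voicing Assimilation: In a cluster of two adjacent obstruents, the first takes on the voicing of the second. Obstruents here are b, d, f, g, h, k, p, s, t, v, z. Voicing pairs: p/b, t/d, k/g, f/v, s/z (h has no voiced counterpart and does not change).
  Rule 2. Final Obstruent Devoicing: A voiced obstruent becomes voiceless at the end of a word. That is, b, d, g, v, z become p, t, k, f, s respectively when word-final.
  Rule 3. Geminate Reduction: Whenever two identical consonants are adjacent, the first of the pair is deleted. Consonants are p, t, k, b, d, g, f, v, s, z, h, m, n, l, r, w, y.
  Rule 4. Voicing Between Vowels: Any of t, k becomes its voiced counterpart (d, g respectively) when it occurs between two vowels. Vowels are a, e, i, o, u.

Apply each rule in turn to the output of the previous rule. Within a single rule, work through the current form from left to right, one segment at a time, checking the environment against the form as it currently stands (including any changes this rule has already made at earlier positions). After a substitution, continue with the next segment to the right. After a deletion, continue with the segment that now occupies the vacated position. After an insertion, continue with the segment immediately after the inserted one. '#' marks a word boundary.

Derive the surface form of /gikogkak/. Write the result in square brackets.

Rule 1 Regressive Voicing Assimilation: [gikogkak] → [gikokkak]
Rule 2 Final Obstruent Devoicing: no change — [gikokkak]
Rule 3 Geminate Reduction: [gikokkak] → [gikokak]
Rule 4 Voicing Between Vowels: [gikokak] → [gigogak]

[gigogak]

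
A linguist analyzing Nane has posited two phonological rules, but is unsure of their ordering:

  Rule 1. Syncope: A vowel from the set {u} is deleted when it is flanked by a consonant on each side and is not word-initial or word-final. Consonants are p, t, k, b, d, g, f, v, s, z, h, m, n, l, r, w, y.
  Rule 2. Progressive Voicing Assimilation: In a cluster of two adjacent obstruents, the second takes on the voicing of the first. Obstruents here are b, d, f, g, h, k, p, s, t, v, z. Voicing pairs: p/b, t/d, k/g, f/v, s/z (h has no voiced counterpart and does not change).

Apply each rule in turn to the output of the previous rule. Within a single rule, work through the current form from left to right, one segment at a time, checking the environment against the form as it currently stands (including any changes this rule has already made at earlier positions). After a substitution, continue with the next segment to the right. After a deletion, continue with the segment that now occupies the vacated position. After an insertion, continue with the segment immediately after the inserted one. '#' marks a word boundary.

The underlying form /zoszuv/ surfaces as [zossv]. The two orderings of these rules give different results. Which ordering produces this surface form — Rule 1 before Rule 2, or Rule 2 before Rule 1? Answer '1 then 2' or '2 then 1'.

2 then 1

Order 1 then 2:
  1 Syncope: [zoszuv] → [zoszv]
  2 Progressive Voicing Assimilation: [zoszv] → [zossf]
  result: [zossf]
Order 2 then 1:
  2 Progressive Voicing Assimilation: [zoszuv] → [zossuv]
  1 Syncope: [zossuv] → [zossv]
  result: [zossv]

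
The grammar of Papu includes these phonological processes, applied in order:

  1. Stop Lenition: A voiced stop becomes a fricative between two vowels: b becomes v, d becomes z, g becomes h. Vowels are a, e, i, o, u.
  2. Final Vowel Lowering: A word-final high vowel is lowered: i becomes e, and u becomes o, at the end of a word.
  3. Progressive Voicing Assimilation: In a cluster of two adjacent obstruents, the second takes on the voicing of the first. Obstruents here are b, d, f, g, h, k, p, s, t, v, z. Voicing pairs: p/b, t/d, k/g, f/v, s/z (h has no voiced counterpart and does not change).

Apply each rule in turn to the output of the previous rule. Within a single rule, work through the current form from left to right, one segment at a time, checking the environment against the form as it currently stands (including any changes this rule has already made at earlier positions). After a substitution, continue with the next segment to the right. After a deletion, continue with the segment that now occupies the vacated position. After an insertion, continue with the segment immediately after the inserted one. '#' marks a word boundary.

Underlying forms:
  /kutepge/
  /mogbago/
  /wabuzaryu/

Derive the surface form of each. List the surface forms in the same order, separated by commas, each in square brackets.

/kutepge/:
  1 Stop Lenition: no change — [kutepge]
  2 Final Vowel Lowering: no change — [kutepge]
  3 Progressive Voicing Assimilation: [kutepge] → [kutepke]
/mogbago/:
  1 Stop Lenition: [mogbago] → [mogbaho]
  2 Final Vowel Lowering: no change — [mogbaho]
  3 Progressive Voicing Assimilation: no change — [mogbaho]
/wabuzaryu/:
  1 Stop Lenition: [wabuzaryu] → [wavuzaryu]
  2 Final Vowel Lowering: [wavuzaryu] → [wavuzaryo]
  3 Progressive Voicing Assimilation: no change — [wavuzaryo]

[kutepke], [mogbaho], [wavuzaryo]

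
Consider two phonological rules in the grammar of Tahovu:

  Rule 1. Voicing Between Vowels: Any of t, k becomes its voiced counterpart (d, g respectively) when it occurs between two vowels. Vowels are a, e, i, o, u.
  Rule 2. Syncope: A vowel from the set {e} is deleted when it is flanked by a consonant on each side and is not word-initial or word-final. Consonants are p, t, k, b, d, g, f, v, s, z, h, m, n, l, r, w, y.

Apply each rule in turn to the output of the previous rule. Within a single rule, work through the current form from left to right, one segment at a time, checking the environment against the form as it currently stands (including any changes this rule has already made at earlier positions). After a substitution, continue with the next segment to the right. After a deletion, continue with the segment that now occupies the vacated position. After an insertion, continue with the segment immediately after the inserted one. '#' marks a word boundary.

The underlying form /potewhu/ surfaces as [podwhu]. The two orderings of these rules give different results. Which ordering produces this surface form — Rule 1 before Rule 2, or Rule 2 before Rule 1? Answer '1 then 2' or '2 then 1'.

Order 1 then 2:
  1 Voicing Between Vowels: [potewhu] → [podewhu]
  2 Syncope: [podewhu] → [podwhu]
  result: [podwhu]
Order 2 then 1:
  2 Syncope: [potewhu] → [potwhu]
  1 Voicing Between Vowels: no change — [potwhu]
  result: [potwhu]

1 then 2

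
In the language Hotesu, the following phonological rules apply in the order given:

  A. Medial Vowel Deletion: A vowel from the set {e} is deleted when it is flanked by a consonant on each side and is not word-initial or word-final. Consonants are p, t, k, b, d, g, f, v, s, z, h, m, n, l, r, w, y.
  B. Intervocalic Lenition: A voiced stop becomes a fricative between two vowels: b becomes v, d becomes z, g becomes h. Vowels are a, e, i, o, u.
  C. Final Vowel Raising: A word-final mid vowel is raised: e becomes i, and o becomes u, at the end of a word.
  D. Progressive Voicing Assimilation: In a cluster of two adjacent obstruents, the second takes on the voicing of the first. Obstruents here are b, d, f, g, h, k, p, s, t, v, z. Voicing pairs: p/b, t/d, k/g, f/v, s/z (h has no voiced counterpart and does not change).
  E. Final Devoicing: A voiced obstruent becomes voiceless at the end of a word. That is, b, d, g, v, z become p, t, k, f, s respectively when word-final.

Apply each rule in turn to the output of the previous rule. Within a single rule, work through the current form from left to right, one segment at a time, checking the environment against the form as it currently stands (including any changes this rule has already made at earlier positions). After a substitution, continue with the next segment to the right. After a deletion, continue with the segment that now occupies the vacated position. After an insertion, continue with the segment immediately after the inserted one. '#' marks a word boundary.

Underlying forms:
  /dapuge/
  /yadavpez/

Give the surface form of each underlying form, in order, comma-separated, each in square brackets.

[dapuhi], [yazavbs]

/dapuge/:
  A Medial Vowel Deletion: no change — [dapuge]
  B Intervocalic Lenition: [dapuge] → [dapuhe]
  C Final Vowel Raising: [dapuhe] → [dapuhi]
  D Progressive Voicing Assimilation: no change — [dapuhi]
  E Final Devoicing: no change — [dapuhi]
/yadavpez/:
  A Medial Vowel Deletion: [yadavpez] → [yadavpz]
  B Intervocalic Lenition: [yadavpz] → [yazavpz]
  C Final Vowel Raising: no change — [yazavpz]
  D Progressive Voicing Assimilation: [yazavpz] → [yazavbz]
  E Final Devoicing: [yazavbz] → [yazavbs]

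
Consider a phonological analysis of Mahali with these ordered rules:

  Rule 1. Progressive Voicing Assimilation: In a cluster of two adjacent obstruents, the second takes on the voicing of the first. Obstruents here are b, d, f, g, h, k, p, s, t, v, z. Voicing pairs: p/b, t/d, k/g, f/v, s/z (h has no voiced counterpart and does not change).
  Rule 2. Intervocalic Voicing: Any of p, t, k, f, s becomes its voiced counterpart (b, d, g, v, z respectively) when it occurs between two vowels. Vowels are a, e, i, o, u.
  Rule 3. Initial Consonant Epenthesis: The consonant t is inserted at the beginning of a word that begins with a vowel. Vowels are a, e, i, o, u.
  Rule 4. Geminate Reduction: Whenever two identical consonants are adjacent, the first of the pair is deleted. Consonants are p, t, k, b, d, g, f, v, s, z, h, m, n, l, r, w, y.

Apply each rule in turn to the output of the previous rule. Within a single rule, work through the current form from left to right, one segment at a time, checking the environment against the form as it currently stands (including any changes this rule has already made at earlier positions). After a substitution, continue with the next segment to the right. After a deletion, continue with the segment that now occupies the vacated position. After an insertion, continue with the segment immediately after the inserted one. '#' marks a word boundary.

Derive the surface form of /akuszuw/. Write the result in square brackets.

[tagusuw]

Rule 1 Progressive Voicing Assimilation: [akuszuw] → [akussuw]
Rule 2 Intervocalic Voicing: [akussuw] → [agussuw]
Rule 3 Initial Consonant Epenthesis: [agussuw] → [tagussuw]
Rule 4 Geminate Reduction: [tagussuw] → [tagusuw]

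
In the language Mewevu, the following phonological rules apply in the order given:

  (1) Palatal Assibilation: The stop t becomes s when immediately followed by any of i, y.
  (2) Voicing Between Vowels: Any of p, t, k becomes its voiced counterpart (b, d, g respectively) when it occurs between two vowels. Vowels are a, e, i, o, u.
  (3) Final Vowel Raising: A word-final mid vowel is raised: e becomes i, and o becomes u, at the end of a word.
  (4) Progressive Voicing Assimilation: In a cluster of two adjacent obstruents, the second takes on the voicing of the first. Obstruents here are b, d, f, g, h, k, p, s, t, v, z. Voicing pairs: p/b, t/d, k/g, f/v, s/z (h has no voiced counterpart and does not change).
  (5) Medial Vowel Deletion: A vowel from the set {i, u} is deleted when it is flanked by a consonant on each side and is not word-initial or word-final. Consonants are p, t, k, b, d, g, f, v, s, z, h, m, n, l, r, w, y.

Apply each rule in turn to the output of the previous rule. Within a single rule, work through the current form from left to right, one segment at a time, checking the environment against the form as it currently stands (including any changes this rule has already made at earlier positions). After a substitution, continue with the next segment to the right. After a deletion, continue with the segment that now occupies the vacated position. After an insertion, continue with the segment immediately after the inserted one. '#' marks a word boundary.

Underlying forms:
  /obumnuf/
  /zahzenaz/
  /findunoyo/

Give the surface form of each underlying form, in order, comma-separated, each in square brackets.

[obmnf], [zahsenaz], [fndnoyu]

/obumnuf/:
  (1) Palatal Assibilation: no change — [obumnuf]
  (2) Voicing Between Vowels: no change — [obumnuf]
  (3) Final Vowel Raising: no change — [obumnuf]
  (4) Progressive Voicing Assimilation: no change — [obumnuf]
  (5) Medial Vowel Deletion: [obumnuf] → [obmnf]
/zahzenaz/:
  (1) Palatal Assibilation: no change — [zahzenaz]
  (2) Voicing Between Vowels: no change — [zahzenaz]
  (3) Final Vowel Raising: no change — [zahzenaz]
  (4) Progressive Voicing Assimilation: [zahzenaz] → [zahsenaz]
  (5) Medial Vowel Deletion: no change — [zahsenaz]
/findunoyo/:
  (1) Palatal Assibilation: no change — [findunoyo]
  (2) Voicing Between Vowels: no change — [findunoyo]
  (3) Final Vowel Raising: [findunoyo] → [findunoyu]
  (4) Progressive Voicing Assimilation: no change — [findunoyu]
  (5) Medial Vowel Deletion: [findunoyu] → [fndnoyu]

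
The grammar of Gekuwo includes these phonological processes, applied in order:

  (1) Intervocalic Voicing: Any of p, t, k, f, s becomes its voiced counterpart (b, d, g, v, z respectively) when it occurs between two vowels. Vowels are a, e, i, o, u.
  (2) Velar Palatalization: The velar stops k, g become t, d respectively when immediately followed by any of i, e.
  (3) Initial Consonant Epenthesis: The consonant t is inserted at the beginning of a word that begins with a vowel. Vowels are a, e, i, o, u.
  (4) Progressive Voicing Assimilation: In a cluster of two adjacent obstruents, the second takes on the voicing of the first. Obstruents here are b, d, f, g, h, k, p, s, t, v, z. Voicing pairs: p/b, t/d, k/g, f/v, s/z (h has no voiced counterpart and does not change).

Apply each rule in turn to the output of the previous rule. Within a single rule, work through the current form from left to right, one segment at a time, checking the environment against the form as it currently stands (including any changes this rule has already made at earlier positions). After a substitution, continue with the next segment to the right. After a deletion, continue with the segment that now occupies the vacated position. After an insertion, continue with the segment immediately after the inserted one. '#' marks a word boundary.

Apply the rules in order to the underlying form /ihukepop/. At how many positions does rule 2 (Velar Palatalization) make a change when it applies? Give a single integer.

(1) Intervocalic Voicing: [ihukepop] → [ihugebop]
(2) Velar Palatalization: [ihugebop] → [ihudebop]
(3) Initial Consonant Epenthesis: [ihudebop] → [tihudebop]
(4) Progressive Voicing Assimilation: no change — [tihudebop]
Rule 2 changed 1 position(s).

1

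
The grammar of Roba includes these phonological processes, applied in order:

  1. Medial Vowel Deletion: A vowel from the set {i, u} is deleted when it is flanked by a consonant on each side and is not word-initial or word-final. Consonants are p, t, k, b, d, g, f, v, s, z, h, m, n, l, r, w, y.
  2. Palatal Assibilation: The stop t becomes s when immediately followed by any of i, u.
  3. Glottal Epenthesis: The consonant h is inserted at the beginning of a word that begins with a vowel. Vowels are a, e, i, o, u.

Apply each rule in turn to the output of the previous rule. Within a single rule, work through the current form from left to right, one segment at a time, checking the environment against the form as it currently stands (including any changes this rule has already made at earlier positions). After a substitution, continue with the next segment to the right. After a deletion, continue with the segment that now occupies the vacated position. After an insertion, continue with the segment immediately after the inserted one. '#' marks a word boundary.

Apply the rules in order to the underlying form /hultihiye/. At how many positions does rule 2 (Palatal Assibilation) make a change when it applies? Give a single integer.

0

1 Medial Vowel Deletion: [hultihiye] → [hlthye]
2 Palatal Assibilation: no change — [hlthye]
3 Glottal Epenthesis: no change — [hlthye]
Rule 2 changed 0 position(s).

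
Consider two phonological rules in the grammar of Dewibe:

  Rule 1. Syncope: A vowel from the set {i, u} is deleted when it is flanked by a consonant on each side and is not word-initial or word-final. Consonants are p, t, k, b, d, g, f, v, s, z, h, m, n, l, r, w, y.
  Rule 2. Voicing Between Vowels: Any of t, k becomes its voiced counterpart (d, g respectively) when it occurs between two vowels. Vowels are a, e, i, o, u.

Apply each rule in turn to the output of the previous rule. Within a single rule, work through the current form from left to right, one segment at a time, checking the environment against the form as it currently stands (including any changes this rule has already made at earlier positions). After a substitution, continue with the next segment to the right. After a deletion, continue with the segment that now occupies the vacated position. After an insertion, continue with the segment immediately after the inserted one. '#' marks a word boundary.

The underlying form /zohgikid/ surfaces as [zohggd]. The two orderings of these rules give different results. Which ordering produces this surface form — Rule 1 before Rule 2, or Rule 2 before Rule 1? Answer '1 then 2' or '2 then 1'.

2 then 1

Order 1 then 2:
  1 Syncope: [zohgikid] → [zohgkd]
  2 Voicing Between Vowels: no change — [zohgkd]
  result: [zohgkd]
Order 2 then 1:
  2 Voicing Between Vowels: [zohgikid] → [zohgigid]
  1 Syncope: [zohgigid] → [zohggd]
  result: [zohggd]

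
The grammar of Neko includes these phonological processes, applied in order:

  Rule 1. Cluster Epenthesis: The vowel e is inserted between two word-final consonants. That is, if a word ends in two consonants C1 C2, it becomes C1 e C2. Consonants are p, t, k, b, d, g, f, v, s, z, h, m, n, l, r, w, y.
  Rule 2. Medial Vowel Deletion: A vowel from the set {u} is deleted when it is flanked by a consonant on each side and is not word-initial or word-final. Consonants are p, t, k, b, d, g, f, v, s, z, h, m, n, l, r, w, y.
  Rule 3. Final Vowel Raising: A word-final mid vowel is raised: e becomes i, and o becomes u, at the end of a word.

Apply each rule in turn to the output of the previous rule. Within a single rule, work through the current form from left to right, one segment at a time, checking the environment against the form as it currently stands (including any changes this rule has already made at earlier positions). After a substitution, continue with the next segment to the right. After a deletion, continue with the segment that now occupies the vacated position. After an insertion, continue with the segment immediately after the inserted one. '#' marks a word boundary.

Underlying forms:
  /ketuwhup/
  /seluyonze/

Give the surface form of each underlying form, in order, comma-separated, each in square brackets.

/ketuwhup/:
  Rule 1 Cluster Epenthesis: no change — [ketuwhup]
  Rule 2 Medial Vowel Deletion: [ketuwhup] → [ketwhp]
  Rule 3 Final Vowel Raising: no change — [ketwhp]
/seluyonze/:
  Rule 1 Cluster Epenthesis: no change — [seluyonze]
  Rule 2 Medial Vowel Deletion: [seluyonze] → [selyonze]
  Rule 3 Final Vowel Raising: [selyonze] → [selyonzi]

[ketwhp], [selyonzi]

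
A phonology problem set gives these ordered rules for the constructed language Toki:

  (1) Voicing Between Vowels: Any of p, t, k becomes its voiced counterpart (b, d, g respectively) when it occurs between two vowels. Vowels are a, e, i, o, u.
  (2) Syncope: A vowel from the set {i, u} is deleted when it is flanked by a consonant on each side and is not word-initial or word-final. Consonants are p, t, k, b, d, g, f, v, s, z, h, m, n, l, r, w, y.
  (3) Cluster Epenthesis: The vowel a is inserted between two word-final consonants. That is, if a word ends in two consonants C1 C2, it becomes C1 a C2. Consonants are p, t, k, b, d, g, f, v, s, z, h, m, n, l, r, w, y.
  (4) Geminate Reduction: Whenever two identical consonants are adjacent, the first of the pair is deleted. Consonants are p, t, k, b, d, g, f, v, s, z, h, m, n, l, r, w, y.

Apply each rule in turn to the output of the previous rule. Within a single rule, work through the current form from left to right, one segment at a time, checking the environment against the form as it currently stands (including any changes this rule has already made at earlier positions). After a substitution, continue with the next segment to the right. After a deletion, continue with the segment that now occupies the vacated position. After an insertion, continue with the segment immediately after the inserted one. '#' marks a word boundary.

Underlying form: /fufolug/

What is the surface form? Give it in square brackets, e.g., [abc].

(1) Voicing Between Vowels: no change — [fufolug]
(2) Syncope: [fufolug] → [ffolg]
(3) Cluster Epenthesis: [ffolg] → [ffolag]
(4) Geminate Reduction: [ffolag] → [folag]

[folag]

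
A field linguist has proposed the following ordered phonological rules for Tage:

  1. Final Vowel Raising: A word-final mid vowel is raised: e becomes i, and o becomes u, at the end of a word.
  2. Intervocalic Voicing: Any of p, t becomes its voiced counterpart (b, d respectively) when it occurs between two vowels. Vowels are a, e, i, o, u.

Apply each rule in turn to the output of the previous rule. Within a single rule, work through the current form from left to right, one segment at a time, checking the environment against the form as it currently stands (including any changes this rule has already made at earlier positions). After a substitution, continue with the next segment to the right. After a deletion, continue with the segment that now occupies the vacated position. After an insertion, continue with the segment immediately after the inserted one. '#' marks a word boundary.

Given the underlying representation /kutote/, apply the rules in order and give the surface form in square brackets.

[kudodi]

1 Final Vowel Raising: [kutote] → [kutoti]
2 Intervocalic Voicing: [kutoti] → [kudodi]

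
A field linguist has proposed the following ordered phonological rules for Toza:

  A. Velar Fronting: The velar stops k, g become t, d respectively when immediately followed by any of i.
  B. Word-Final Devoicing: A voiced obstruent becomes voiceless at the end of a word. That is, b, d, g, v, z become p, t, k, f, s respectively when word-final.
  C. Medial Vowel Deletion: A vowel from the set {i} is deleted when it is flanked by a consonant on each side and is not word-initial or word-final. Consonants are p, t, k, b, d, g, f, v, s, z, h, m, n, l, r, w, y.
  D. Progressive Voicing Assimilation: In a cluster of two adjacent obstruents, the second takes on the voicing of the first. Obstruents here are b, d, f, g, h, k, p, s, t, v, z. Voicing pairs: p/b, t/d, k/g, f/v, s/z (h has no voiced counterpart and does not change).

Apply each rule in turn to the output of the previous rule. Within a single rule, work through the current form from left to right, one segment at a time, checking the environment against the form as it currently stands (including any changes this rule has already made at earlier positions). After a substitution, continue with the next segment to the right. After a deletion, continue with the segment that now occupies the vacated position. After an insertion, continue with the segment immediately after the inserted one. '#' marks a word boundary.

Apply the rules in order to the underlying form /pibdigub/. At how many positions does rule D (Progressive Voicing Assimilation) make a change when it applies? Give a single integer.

3

A Velar Fronting: no change — [pibdigub]
B Word-Final Devoicing: [pibdigub] → [pibdigup]
C Medial Vowel Deletion: [pibdigup] → [pbdgup]
D Progressive Voicing Assimilation: [pbdgup] → [pptkup]
Rule D changed 3 position(s).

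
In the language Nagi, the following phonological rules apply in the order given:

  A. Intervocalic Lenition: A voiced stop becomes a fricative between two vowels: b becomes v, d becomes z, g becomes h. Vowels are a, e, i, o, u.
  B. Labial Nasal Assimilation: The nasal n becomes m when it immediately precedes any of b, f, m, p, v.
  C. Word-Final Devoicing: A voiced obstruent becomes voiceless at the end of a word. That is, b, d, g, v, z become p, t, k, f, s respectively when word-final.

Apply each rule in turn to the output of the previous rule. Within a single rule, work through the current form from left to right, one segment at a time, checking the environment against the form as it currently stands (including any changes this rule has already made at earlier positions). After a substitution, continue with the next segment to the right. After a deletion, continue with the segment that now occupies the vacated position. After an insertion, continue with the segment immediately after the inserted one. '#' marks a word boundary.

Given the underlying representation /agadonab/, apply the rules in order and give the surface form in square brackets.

[ahazonap]

A Intervocalic Lenition: [agadonab] → [ahazonab]
B Labial Nasal Assimilation: no change — [ahazonab]
C Word-Final Devoicing: [ahazonab] → [ahazonap]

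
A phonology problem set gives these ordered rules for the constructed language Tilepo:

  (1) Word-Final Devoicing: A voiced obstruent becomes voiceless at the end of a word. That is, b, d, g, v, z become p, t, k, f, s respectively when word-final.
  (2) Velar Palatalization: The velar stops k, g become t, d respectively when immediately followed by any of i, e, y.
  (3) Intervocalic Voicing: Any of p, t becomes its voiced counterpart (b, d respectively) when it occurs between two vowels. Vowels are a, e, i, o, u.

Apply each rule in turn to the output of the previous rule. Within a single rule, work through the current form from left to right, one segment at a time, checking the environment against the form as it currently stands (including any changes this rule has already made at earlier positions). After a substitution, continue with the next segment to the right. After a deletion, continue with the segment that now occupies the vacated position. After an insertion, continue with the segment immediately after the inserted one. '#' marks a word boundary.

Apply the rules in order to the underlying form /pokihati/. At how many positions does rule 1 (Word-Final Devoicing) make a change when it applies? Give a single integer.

(1) Word-Final Devoicing: no change — [pokihati]
(2) Velar Palatalization: [pokihati] → [potihati]
(3) Intervocalic Voicing: [potihati] → [podihadi]
Rule 1 changed 0 position(s).

0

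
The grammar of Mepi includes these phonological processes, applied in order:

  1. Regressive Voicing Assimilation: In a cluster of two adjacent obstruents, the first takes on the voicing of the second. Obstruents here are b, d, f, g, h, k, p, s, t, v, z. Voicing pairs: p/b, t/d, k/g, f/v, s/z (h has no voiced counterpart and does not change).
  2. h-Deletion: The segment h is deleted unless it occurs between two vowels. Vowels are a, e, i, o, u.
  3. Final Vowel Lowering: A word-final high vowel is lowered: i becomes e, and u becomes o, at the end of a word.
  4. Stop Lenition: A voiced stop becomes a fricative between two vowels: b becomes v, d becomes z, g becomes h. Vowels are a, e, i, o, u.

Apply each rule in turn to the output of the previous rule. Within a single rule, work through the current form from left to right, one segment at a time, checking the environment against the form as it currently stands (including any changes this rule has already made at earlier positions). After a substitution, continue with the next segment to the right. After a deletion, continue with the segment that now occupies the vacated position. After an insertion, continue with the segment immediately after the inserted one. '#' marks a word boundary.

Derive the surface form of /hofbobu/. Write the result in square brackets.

[ovbovo]

1 Regressive Voicing Assimilation: [hofbobu] → [hovbobu]
2 h-Deletion: [hovbobu] → [ovbobu]
3 Final Vowel Lowering: [ovbobu] → [ovbobo]
4 Stop Lenition: [ovbobo] → [ovbovo]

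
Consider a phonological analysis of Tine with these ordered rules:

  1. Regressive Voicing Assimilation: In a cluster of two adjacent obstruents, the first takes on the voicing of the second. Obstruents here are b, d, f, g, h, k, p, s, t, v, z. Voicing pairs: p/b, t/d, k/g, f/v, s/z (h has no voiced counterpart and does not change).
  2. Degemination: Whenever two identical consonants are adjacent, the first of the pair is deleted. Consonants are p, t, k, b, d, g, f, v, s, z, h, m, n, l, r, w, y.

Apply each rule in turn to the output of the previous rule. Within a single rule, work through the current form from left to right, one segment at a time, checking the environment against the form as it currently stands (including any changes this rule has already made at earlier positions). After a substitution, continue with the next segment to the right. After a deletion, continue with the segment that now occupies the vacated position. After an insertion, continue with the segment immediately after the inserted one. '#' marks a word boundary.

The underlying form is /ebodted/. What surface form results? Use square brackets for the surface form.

[eboted]

1 Regressive Voicing Assimilation: [ebodted] → [ebotted]
2 Degemination: [ebotted] → [eboted]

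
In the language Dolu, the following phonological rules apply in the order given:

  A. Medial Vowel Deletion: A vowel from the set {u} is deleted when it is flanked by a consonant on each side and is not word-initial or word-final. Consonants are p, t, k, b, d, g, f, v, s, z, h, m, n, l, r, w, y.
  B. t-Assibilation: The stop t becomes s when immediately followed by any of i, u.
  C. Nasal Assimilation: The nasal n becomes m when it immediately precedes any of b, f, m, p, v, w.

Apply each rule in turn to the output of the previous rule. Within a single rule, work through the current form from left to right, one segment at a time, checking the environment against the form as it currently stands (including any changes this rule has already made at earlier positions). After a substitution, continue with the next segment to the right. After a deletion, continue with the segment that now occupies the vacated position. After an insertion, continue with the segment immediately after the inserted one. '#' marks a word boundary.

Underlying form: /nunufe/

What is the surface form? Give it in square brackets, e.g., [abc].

A Medial Vowel Deletion: [nunufe] → [nnfe]
B t-Assibilation: no change — [nnfe]
C Nasal Assimilation: [nnfe] → [nmfe]

[nmfe]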